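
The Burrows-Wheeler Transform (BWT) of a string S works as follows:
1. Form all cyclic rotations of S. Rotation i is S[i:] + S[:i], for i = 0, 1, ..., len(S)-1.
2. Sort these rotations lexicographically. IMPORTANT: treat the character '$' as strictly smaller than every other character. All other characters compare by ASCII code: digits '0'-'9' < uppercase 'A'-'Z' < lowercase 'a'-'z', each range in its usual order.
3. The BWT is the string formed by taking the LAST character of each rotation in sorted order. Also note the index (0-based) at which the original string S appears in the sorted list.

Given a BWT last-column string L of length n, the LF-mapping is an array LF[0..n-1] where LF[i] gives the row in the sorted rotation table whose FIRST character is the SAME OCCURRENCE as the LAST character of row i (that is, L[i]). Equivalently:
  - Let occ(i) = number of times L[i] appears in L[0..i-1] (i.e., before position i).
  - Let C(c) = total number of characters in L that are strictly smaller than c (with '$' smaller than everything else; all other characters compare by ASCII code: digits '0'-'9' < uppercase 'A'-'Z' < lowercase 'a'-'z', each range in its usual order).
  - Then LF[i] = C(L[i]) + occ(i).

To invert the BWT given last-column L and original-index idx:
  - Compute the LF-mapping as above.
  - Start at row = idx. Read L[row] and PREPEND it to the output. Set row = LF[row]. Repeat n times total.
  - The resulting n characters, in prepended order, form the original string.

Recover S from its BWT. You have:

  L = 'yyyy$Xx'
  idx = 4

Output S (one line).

LF mapping: 3 4 5 6 0 1 2
Walk LF starting at row 4, prepending L[row]:
  step 1: row=4, L[4]='$', prepend. Next row=LF[4]=0
  step 2: row=0, L[0]='y', prepend. Next row=LF[0]=3
  step 3: row=3, L[3]='y', prepend. Next row=LF[3]=6
  step 4: row=6, L[6]='x', prepend. Next row=LF[6]=2
  step 5: row=2, L[2]='y', prepend. Next row=LF[2]=5
  step 6: row=5, L[5]='X', prepend. Next row=LF[5]=1
  step 7: row=1, L[1]='y', prepend. Next row=LF[1]=4
Reversed output: yXyxyy$

Answer: yXyxyy$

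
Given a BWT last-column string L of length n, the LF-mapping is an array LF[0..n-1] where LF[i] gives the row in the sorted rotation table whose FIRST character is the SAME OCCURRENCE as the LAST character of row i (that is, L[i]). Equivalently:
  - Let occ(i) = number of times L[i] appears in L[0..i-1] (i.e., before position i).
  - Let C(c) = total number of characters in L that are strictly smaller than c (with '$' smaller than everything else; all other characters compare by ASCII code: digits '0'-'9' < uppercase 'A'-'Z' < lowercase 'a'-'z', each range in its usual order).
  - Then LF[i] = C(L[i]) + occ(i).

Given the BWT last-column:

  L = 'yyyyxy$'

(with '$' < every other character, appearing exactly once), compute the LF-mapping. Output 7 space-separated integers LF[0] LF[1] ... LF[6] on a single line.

Char counts: '$':1, 'x':1, 'y':5
C (first-col start): C('$')=0, C('x')=1, C('y')=2
L[0]='y': occ=0, LF[0]=C('y')+0=2+0=2
L[1]='y': occ=1, LF[1]=C('y')+1=2+1=3
L[2]='y': occ=2, LF[2]=C('y')+2=2+2=4
L[3]='y': occ=3, LF[3]=C('y')+3=2+3=5
L[4]='x': occ=0, LF[4]=C('x')+0=1+0=1
L[5]='y': occ=4, LF[5]=C('y')+4=2+4=6
L[6]='$': occ=0, LF[6]=C('$')+0=0+0=0

Answer: 2 3 4 5 1 6 0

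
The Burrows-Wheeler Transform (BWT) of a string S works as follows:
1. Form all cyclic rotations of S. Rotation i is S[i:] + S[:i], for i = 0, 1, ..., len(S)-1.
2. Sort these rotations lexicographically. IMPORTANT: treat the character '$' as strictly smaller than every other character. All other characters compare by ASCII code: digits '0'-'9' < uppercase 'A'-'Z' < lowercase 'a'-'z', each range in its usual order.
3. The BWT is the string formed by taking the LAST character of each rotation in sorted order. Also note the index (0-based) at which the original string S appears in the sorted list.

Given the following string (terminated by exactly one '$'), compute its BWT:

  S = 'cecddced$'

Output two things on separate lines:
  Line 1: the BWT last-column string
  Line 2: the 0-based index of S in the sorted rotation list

All 9 rotations (rotation i = S[i:]+S[:i]):
  rot[0] = cecddced$
  rot[1] = ecddced$c
  rot[2] = cddced$ce
  rot[3] = ddced$cec
  rot[4] = dced$cecd
  rot[5] = ced$cecdd
  rot[6] = ed$cecddc
  rot[7] = d$cecddce
  rot[8] = $cecddced
Sorted (with $ < everything):
  sorted[0] = $cecddced  (last char: 'd')
  sorted[1] = cddced$ce  (last char: 'e')
  sorted[2] = cecddced$  (last char: '$')
  sorted[3] = ced$cecdd  (last char: 'd')
  sorted[4] = d$cecddce  (last char: 'e')
  sorted[5] = dced$cecd  (last char: 'd')
  sorted[6] = ddced$cec  (last char: 'c')
  sorted[7] = ecddced$c  (last char: 'c')
  sorted[8] = ed$cecddc  (last char: 'c')
Last column: de$dedccc
Original string S is at sorted index 2

Answer: de$dedccc
2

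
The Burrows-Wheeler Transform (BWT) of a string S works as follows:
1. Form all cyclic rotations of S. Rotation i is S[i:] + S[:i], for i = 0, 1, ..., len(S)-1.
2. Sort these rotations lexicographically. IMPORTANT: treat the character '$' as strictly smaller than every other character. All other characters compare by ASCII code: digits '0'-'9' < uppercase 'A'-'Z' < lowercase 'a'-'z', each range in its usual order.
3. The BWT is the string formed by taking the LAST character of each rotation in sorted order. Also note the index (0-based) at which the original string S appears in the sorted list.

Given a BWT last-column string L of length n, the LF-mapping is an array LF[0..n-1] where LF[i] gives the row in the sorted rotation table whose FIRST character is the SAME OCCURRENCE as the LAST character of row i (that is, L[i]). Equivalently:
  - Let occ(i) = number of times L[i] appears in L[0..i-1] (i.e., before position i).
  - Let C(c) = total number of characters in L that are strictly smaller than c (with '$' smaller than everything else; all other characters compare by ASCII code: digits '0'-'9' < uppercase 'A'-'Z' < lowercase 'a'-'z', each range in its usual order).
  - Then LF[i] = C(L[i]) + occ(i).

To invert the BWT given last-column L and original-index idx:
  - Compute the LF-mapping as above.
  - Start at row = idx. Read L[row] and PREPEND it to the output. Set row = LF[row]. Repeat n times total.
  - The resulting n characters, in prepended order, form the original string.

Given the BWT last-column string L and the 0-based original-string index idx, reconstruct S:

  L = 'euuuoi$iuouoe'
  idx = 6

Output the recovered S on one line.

LF mapping: 1 8 9 10 5 3 0 4 11 6 12 7 2
Walk LF starting at row 6, prepending L[row]:
  step 1: row=6, L[6]='$', prepend. Next row=LF[6]=0
  step 2: row=0, L[0]='e', prepend. Next row=LF[0]=1
  step 3: row=1, L[1]='u', prepend. Next row=LF[1]=8
  step 4: row=8, L[8]='u', prepend. Next row=LF[8]=11
  step 5: row=11, L[11]='o', prepend. Next row=LF[11]=7
  step 6: row=7, L[7]='i', prepend. Next row=LF[7]=4
  step 7: row=4, L[4]='o', prepend. Next row=LF[4]=5
  step 8: row=5, L[5]='i', prepend. Next row=LF[5]=3
  step 9: row=3, L[3]='u', prepend. Next row=LF[3]=10
  step 10: row=10, L[10]='u', prepend. Next row=LF[10]=12
  step 11: row=12, L[12]='e', prepend. Next row=LF[12]=2
  step 12: row=2, L[2]='u', prepend. Next row=LF[2]=9
  step 13: row=9, L[9]='o', prepend. Next row=LF[9]=6
Reversed output: oueuuioiouue$

Answer: oueuuioiouue$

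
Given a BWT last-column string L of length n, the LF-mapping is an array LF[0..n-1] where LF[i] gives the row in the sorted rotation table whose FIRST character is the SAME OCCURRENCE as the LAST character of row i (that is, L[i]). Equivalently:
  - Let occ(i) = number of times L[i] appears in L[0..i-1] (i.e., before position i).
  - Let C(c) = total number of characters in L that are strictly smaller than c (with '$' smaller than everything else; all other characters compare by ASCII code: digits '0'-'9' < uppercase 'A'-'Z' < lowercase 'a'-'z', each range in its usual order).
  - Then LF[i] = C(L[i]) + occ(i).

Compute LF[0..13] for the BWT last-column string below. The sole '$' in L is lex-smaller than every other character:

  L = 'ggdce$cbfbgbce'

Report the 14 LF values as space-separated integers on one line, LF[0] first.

Answer: 11 12 7 4 8 0 5 1 10 2 13 3 6 9

Derivation:
Char counts: '$':1, 'b':3, 'c':3, 'd':1, 'e':2, 'f':1, 'g':3
C (first-col start): C('$')=0, C('b')=1, C('c')=4, C('d')=7, C('e')=8, C('f')=10, C('g')=11
L[0]='g': occ=0, LF[0]=C('g')+0=11+0=11
L[1]='g': occ=1, LF[1]=C('g')+1=11+1=12
L[2]='d': occ=0, LF[2]=C('d')+0=7+0=7
L[3]='c': occ=0, LF[3]=C('c')+0=4+0=4
L[4]='e': occ=0, LF[4]=C('e')+0=8+0=8
L[5]='$': occ=0, LF[5]=C('$')+0=0+0=0
L[6]='c': occ=1, LF[6]=C('c')+1=4+1=5
L[7]='b': occ=0, LF[7]=C('b')+0=1+0=1
L[8]='f': occ=0, LF[8]=C('f')+0=10+0=10
L[9]='b': occ=1, LF[9]=C('b')+1=1+1=2
L[10]='g': occ=2, LF[10]=C('g')+2=11+2=13
L[11]='b': occ=2, LF[11]=C('b')+2=1+2=3
L[12]='c': occ=2, LF[12]=C('c')+2=4+2=6
L[13]='e': occ=1, LF[13]=C('e')+1=8+1=9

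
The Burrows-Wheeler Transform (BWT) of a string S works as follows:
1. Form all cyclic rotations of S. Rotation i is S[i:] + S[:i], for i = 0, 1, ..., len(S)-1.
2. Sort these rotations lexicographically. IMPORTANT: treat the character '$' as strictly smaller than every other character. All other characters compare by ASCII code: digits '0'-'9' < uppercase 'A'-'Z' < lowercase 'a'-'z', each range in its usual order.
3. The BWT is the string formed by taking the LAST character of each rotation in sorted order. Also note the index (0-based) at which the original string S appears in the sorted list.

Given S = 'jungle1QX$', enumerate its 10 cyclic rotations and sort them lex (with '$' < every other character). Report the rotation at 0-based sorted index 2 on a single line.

All 10 rotations (rotation i = S[i:]+S[:i]):
  rot[0] = jungle1QX$
  rot[1] = ungle1QX$j
  rot[2] = ngle1QX$ju
  rot[3] = gle1QX$jun
  rot[4] = le1QX$jung
  rot[5] = e1QX$jungl
  rot[6] = 1QX$jungle
  rot[7] = QX$jungle1
  rot[8] = X$jungle1Q
  rot[9] = $jungle1QX
Sorted (with $ < everything):
  sorted[0] = $jungle1QX
  sorted[1] = 1QX$jungle
  sorted[2] = QX$jungle1
  sorted[3] = X$jungle1Q
  sorted[4] = e1QX$jungl
  sorted[5] = gle1QX$jun
  sorted[6] = jungle1QX$
  sorted[7] = le1QX$jung
  sorted[8] = ngle1QX$ju
  sorted[9] = ungle1QX$j
sorted[2] = QX$jungle1

Answer: QX$jungle1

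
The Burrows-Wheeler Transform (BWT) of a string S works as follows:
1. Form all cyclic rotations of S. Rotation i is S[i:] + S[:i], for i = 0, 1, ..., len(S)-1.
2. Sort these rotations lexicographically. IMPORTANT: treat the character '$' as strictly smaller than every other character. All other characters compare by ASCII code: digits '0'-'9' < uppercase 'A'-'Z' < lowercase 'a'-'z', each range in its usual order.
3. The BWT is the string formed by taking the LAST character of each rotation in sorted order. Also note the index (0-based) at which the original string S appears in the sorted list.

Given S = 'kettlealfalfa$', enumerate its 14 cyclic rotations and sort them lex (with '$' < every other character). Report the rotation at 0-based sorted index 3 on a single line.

All 14 rotations (rotation i = S[i:]+S[:i]):
  rot[0] = kettlealfalfa$
  rot[1] = ettlealfalfa$k
  rot[2] = ttlealfalfa$ke
  rot[3] = tlealfalfa$ket
  rot[4] = lealfalfa$kett
  rot[5] = ealfalfa$kettl
  rot[6] = alfalfa$kettle
  rot[7] = lfalfa$kettlea
  rot[8] = falfa$kettleal
  rot[9] = alfa$kettlealf
  rot[10] = lfa$kettlealfa
  rot[11] = fa$kettlealfal
  rot[12] = a$kettlealfalf
  rot[13] = $kettlealfalfa
Sorted (with $ < everything):
  sorted[0] = $kettlealfalfa
  sorted[1] = a$kettlealfalf
  sorted[2] = alfa$kettlealf
  sorted[3] = alfalfa$kettle
  sorted[4] = ealfalfa$kettl
  sorted[5] = ettlealfalfa$k
  sorted[6] = fa$kettlealfal
  sorted[7] = falfa$kettleal
  sorted[8] = kettlealfalfa$
  sorted[9] = lealfalfa$kett
  sorted[10] = lfa$kettlealfa
  sorted[11] = lfalfa$kettlea
  sorted[12] = tlealfalfa$ket
  sorted[13] = ttlealfalfa$ke
sorted[3] = alfalfa$kettle

Answer: alfalfa$kettle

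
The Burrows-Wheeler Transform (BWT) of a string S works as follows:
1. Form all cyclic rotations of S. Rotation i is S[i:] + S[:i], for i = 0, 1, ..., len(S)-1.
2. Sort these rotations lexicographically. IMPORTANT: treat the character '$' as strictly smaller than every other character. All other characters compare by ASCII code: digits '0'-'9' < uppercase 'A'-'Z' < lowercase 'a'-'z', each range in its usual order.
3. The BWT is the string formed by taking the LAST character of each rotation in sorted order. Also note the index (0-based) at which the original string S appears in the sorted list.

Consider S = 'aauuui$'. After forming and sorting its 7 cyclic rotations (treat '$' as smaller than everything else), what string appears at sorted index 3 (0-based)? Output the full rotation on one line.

Answer: i$aauuu

Derivation:
All 7 rotations (rotation i = S[i:]+S[:i]):
  rot[0] = aauuui$
  rot[1] = auuui$a
  rot[2] = uuui$aa
  rot[3] = uui$aau
  rot[4] = ui$aauu
  rot[5] = i$aauuu
  rot[6] = $aauuui
Sorted (with $ < everything):
  sorted[0] = $aauuui
  sorted[1] = aauuui$
  sorted[2] = auuui$a
  sorted[3] = i$aauuu
  sorted[4] = ui$aauu
  sorted[5] = uui$aau
  sorted[6] = uuui$aa
sorted[3] = i$aauuu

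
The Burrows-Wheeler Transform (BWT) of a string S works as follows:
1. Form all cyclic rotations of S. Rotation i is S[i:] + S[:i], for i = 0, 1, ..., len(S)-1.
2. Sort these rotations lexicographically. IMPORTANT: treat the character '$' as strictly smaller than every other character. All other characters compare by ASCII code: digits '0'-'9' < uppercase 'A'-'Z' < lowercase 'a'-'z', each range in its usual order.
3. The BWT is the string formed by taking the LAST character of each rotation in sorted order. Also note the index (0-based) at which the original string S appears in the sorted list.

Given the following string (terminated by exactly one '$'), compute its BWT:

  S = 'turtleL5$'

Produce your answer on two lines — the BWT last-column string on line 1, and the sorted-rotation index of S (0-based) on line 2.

All 9 rotations (rotation i = S[i:]+S[:i]):
  rot[0] = turtleL5$
  rot[1] = urtleL5$t
  rot[2] = rtleL5$tu
  rot[3] = tleL5$tur
  rot[4] = leL5$turt
  rot[5] = eL5$turtl
  rot[6] = L5$turtle
  rot[7] = 5$turtleL
  rot[8] = $turtleL5
Sorted (with $ < everything):
  sorted[0] = $turtleL5  (last char: '5')
  sorted[1] = 5$turtleL  (last char: 'L')
  sorted[2] = L5$turtle  (last char: 'e')
  sorted[3] = eL5$turtl  (last char: 'l')
  sorted[4] = leL5$turt  (last char: 't')
  sorted[5] = rtleL5$tu  (last char: 'u')
  sorted[6] = tleL5$tur  (last char: 'r')
  sorted[7] = turtleL5$  (last char: '$')
  sorted[8] = urtleL5$t  (last char: 't')
Last column: 5Leltur$t
Original string S is at sorted index 7

Answer: 5Leltur$t
7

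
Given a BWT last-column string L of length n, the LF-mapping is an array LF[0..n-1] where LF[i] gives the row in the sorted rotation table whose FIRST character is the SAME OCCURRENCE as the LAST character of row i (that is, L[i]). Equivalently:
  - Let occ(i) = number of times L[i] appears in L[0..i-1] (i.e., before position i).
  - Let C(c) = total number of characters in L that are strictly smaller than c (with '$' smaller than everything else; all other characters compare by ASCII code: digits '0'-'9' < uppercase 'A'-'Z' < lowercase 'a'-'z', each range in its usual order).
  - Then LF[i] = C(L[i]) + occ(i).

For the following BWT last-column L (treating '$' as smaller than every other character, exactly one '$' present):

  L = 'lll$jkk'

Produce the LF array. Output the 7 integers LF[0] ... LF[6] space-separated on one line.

Answer: 4 5 6 0 1 2 3

Derivation:
Char counts: '$':1, 'j':1, 'k':2, 'l':3
C (first-col start): C('$')=0, C('j')=1, C('k')=2, C('l')=4
L[0]='l': occ=0, LF[0]=C('l')+0=4+0=4
L[1]='l': occ=1, LF[1]=C('l')+1=4+1=5
L[2]='l': occ=2, LF[2]=C('l')+2=4+2=6
L[3]='$': occ=0, LF[3]=C('$')+0=0+0=0
L[4]='j': occ=0, LF[4]=C('j')+0=1+0=1
L[5]='k': occ=0, LF[5]=C('k')+0=2+0=2
L[6]='k': occ=1, LF[6]=C('k')+1=2+1=3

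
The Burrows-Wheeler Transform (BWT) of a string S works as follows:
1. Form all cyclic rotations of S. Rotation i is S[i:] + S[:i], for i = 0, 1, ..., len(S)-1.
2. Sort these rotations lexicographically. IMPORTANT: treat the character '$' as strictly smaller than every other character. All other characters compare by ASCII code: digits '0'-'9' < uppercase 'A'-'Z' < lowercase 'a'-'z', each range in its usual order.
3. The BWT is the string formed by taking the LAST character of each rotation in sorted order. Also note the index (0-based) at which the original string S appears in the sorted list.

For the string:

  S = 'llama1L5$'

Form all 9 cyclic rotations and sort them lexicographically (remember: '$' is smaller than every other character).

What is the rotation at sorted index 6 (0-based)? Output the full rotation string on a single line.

Answer: lama1L5$l

Derivation:
All 9 rotations (rotation i = S[i:]+S[:i]):
  rot[0] = llama1L5$
  rot[1] = lama1L5$l
  rot[2] = ama1L5$ll
  rot[3] = ma1L5$lla
  rot[4] = a1L5$llam
  rot[5] = 1L5$llama
  rot[6] = L5$llama1
  rot[7] = 5$llama1L
  rot[8] = $llama1L5
Sorted (with $ < everything):
  sorted[0] = $llama1L5
  sorted[1] = 1L5$llama
  sorted[2] = 5$llama1L
  sorted[3] = L5$llama1
  sorted[4] = a1L5$llam
  sorted[5] = ama1L5$ll
  sorted[6] = lama1L5$l
  sorted[7] = llama1L5$
  sorted[8] = ma1L5$lla
sorted[6] = lama1L5$l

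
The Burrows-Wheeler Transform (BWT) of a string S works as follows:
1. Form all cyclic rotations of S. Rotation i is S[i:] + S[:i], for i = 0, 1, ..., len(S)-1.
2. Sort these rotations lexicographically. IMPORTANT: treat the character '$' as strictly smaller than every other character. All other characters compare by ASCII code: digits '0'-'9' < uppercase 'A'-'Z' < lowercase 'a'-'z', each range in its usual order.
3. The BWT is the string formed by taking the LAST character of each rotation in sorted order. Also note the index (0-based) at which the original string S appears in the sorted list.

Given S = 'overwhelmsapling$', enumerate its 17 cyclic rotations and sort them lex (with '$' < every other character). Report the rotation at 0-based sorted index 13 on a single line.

All 17 rotations (rotation i = S[i:]+S[:i]):
  rot[0] = overwhelmsapling$
  rot[1] = verwhelmsapling$o
  rot[2] = erwhelmsapling$ov
  rot[3] = rwhelmsapling$ove
  rot[4] = whelmsapling$over
  rot[5] = helmsapling$overw
  rot[6] = elmsapling$overwh
  rot[7] = lmsapling$overwhe
  rot[8] = msapling$overwhel
  rot[9] = sapling$overwhelm
  rot[10] = apling$overwhelms
  rot[11] = pling$overwhelmsa
  rot[12] = ling$overwhelmsap
  rot[13] = ing$overwhelmsapl
  rot[14] = ng$overwhelmsapli
  rot[15] = g$overwhelmsaplin
  rot[16] = $overwhelmsapling
Sorted (with $ < everything):
  sorted[0] = $overwhelmsapling
  sorted[1] = apling$overwhelms
  sorted[2] = elmsapling$overwh
  sorted[3] = erwhelmsapling$ov
  sorted[4] = g$overwhelmsaplin
  sorted[5] = helmsapling$overw
  sorted[6] = ing$overwhelmsapl
  sorted[7] = ling$overwhelmsap
  sorted[8] = lmsapling$overwhe
  sorted[9] = msapling$overwhel
  sorted[10] = ng$overwhelmsapli
  sorted[11] = overwhelmsapling$
  sorted[12] = pling$overwhelmsa
  sorted[13] = rwhelmsapling$ove
  sorted[14] = sapling$overwhelm
  sorted[15] = verwhelmsapling$o
  sorted[16] = whelmsapling$over
sorted[13] = rwhelmsapling$ove

Answer: rwhelmsapling$ove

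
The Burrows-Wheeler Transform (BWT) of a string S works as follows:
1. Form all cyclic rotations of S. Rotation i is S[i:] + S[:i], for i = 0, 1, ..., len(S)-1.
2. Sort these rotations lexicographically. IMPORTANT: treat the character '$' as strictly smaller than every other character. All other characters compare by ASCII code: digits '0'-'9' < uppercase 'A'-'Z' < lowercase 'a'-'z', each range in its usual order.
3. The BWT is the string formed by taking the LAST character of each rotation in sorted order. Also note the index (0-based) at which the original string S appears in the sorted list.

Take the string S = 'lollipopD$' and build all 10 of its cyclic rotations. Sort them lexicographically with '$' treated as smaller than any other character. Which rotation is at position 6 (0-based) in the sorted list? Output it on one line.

All 10 rotations (rotation i = S[i:]+S[:i]):
  rot[0] = lollipopD$
  rot[1] = ollipopD$l
  rot[2] = llipopD$lo
  rot[3] = lipopD$lol
  rot[4] = ipopD$loll
  rot[5] = popD$lolli
  rot[6] = opD$lollip
  rot[7] = pD$lollipo
  rot[8] = D$lollipop
  rot[9] = $lollipopD
Sorted (with $ < everything):
  sorted[0] = $lollipopD
  sorted[1] = D$lollipop
  sorted[2] = ipopD$loll
  sorted[3] = lipopD$lol
  sorted[4] = llipopD$lo
  sorted[5] = lollipopD$
  sorted[6] = ollipopD$l
  sorted[7] = opD$lollip
  sorted[8] = pD$lollipo
  sorted[9] = popD$lolli
sorted[6] = ollipopD$l

Answer: ollipopD$l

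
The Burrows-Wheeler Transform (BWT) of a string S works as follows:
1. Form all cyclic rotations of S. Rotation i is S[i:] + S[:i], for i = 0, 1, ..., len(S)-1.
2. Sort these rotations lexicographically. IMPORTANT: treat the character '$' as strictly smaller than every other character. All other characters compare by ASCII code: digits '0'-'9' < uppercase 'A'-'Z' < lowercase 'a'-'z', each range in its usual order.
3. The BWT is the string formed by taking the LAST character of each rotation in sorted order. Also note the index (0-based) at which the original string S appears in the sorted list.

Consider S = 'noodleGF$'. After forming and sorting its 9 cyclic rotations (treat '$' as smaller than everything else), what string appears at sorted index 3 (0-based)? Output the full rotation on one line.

All 9 rotations (rotation i = S[i:]+S[:i]):
  rot[0] = noodleGF$
  rot[1] = oodleGF$n
  rot[2] = odleGF$no
  rot[3] = dleGF$noo
  rot[4] = leGF$nood
  rot[5] = eGF$noodl
  rot[6] = GF$noodle
  rot[7] = F$noodleG
  rot[8] = $noodleGF
Sorted (with $ < everything):
  sorted[0] = $noodleGF
  sorted[1] = F$noodleG
  sorted[2] = GF$noodle
  sorted[3] = dleGF$noo
  sorted[4] = eGF$noodl
  sorted[5] = leGF$nood
  sorted[6] = noodleGF$
  sorted[7] = odleGF$no
  sorted[8] = oodleGF$n
sorted[3] = dleGF$noo

Answer: dleGF$noo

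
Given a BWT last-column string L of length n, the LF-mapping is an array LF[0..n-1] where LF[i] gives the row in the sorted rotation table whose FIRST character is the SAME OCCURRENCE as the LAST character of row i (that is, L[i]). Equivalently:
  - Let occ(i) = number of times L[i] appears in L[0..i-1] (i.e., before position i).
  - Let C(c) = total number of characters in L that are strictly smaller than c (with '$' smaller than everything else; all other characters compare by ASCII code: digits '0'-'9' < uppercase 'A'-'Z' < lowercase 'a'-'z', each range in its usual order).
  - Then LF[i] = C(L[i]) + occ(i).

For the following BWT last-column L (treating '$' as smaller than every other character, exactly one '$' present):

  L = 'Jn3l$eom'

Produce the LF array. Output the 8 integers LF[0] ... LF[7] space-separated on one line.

Answer: 2 6 1 4 0 3 7 5

Derivation:
Char counts: '$':1, '3':1, 'J':1, 'e':1, 'l':1, 'm':1, 'n':1, 'o':1
C (first-col start): C('$')=0, C('3')=1, C('J')=2, C('e')=3, C('l')=4, C('m')=5, C('n')=6, C('o')=7
L[0]='J': occ=0, LF[0]=C('J')+0=2+0=2
L[1]='n': occ=0, LF[1]=C('n')+0=6+0=6
L[2]='3': occ=0, LF[2]=C('3')+0=1+0=1
L[3]='l': occ=0, LF[3]=C('l')+0=4+0=4
L[4]='$': occ=0, LF[4]=C('$')+0=0+0=0
L[5]='e': occ=0, LF[5]=C('e')+0=3+0=3
L[6]='o': occ=0, LF[6]=C('o')+0=7+0=7
L[7]='m': occ=0, LF[7]=C('m')+0=5+0=5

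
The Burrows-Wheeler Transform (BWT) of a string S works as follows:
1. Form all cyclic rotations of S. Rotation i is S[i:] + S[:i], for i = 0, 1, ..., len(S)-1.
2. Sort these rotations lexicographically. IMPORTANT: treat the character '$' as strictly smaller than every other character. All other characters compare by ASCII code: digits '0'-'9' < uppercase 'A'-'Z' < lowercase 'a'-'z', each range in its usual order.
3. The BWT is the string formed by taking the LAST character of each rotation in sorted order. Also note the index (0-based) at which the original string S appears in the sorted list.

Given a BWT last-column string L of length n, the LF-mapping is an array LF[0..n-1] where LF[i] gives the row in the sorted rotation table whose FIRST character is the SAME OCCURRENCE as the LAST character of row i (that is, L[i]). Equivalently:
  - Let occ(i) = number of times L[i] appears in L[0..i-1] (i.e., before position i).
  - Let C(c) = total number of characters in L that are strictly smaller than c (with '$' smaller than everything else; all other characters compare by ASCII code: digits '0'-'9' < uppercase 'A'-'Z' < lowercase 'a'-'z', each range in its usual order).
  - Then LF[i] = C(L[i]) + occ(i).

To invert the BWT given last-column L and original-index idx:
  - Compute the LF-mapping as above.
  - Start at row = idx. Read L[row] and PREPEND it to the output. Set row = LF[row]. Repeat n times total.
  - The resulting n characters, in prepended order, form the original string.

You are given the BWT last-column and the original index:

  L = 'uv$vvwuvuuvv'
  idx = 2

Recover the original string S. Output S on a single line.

Answer: uvuvvuvvwvu$

Derivation:
LF mapping: 1 5 0 6 7 11 2 8 3 4 9 10
Walk LF starting at row 2, prepending L[row]:
  step 1: row=2, L[2]='$', prepend. Next row=LF[2]=0
  step 2: row=0, L[0]='u', prepend. Next row=LF[0]=1
  step 3: row=1, L[1]='v', prepend. Next row=LF[1]=5
  step 4: row=5, L[5]='w', prepend. Next row=LF[5]=11
  step 5: row=11, L[11]='v', prepend. Next row=LF[11]=10
  step 6: row=10, L[10]='v', prepend. Next row=LF[10]=9
  step 7: row=9, L[9]='u', prepend. Next row=LF[9]=4
  step 8: row=4, L[4]='v', prepend. Next row=LF[4]=7
  step 9: row=7, L[7]='v', prepend. Next row=LF[7]=8
  step 10: row=8, L[8]='u', prepend. Next row=LF[8]=3
  step 11: row=3, L[3]='v', prepend. Next row=LF[3]=6
  step 12: row=6, L[6]='u', prepend. Next row=LF[6]=2
Reversed output: uvuvvuvvwvu$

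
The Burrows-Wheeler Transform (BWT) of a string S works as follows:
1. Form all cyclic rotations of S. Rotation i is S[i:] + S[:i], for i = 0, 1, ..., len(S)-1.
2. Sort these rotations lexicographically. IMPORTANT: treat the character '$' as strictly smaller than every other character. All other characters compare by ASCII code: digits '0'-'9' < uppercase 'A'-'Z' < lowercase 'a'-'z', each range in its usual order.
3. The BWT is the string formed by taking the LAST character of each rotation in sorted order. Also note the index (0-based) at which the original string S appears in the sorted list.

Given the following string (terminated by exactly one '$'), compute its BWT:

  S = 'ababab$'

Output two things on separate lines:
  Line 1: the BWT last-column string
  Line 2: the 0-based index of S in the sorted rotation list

Answer: bbb$aaa
3

Derivation:
All 7 rotations (rotation i = S[i:]+S[:i]):
  rot[0] = ababab$
  rot[1] = babab$a
  rot[2] = abab$ab
  rot[3] = bab$aba
  rot[4] = ab$abab
  rot[5] = b$ababa
  rot[6] = $ababab
Sorted (with $ < everything):
  sorted[0] = $ababab  (last char: 'b')
  sorted[1] = ab$abab  (last char: 'b')
  sorted[2] = abab$ab  (last char: 'b')
  sorted[3] = ababab$  (last char: '$')
  sorted[4] = b$ababa  (last char: 'a')
  sorted[5] = bab$aba  (last char: 'a')
  sorted[6] = babab$a  (last char: 'a')
Last column: bbb$aaa
Original string S is at sorted index 3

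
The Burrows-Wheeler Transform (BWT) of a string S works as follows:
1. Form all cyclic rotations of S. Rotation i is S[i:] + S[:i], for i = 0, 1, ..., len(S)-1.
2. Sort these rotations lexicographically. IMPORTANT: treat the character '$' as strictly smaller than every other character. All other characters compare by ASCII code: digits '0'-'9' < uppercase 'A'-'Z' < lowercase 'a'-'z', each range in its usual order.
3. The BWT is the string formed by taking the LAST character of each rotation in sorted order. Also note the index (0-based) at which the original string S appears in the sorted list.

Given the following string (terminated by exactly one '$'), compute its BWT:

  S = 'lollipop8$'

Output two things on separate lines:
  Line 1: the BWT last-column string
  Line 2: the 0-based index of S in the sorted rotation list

All 10 rotations (rotation i = S[i:]+S[:i]):
  rot[0] = lollipop8$
  rot[1] = ollipop8$l
  rot[2] = llipop8$lo
  rot[3] = lipop8$lol
  rot[4] = ipop8$loll
  rot[5] = pop8$lolli
  rot[6] = op8$lollip
  rot[7] = p8$lollipo
  rot[8] = 8$lollipop
  rot[9] = $lollipop8
Sorted (with $ < everything):
  sorted[0] = $lollipop8  (last char: '8')
  sorted[1] = 8$lollipop  (last char: 'p')
  sorted[2] = ipop8$loll  (last char: 'l')
  sorted[3] = lipop8$lol  (last char: 'l')
  sorted[4] = llipop8$lo  (last char: 'o')
  sorted[5] = lollipop8$  (last char: '$')
  sorted[6] = ollipop8$l  (last char: 'l')
  sorted[7] = op8$lollip  (last char: 'p')
  sorted[8] = p8$lollipo  (last char: 'o')
  sorted[9] = pop8$lolli  (last char: 'i')
Last column: 8pllo$lpoi
Original string S is at sorted index 5

Answer: 8pllo$lpoi
5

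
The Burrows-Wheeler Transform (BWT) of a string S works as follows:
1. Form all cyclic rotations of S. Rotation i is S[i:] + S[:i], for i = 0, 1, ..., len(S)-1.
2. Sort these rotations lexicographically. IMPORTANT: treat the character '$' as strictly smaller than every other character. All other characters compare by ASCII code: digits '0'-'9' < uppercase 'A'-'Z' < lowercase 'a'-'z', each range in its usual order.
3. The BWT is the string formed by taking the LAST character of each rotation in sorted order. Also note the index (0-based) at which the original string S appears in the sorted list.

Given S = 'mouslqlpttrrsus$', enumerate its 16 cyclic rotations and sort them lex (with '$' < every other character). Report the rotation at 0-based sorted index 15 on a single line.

All 16 rotations (rotation i = S[i:]+S[:i]):
  rot[0] = mouslqlpttrrsus$
  rot[1] = ouslqlpttrrsus$m
  rot[2] = uslqlpttrrsus$mo
  rot[3] = slqlpttrrsus$mou
  rot[4] = lqlpttrrsus$mous
  rot[5] = qlpttrrsus$mousl
  rot[6] = lpttrrsus$mouslq
  rot[7] = pttrrsus$mouslql
  rot[8] = ttrrsus$mouslqlp
  rot[9] = trrsus$mouslqlpt
  rot[10] = rrsus$mouslqlptt
  rot[11] = rsus$mouslqlpttr
  rot[12] = sus$mouslqlpttrr
  rot[13] = us$mouslqlpttrrs
  rot[14] = s$mouslqlpttrrsu
  rot[15] = $mouslqlpttrrsus
Sorted (with $ < everything):
  sorted[0] = $mouslqlpttrrsus
  sorted[1] = lpttrrsus$mouslq
  sorted[2] = lqlpttrrsus$mous
  sorted[3] = mouslqlpttrrsus$
  sorted[4] = ouslqlpttrrsus$m
  sorted[5] = pttrrsus$mouslql
  sorted[6] = qlpttrrsus$mousl
  sorted[7] = rrsus$mouslqlptt
  sorted[8] = rsus$mouslqlpttr
  sorted[9] = s$mouslqlpttrrsu
  sorted[10] = slqlpttrrsus$mou
  sorted[11] = sus$mouslqlpttrr
  sorted[12] = trrsus$mouslqlpt
  sorted[13] = ttrrsus$mouslqlp
  sorted[14] = us$mouslqlpttrrs
  sorted[15] = uslqlpttrrsus$mo
sorted[15] = uslqlpttrrsus$mo

Answer: uslqlpttrrsus$mo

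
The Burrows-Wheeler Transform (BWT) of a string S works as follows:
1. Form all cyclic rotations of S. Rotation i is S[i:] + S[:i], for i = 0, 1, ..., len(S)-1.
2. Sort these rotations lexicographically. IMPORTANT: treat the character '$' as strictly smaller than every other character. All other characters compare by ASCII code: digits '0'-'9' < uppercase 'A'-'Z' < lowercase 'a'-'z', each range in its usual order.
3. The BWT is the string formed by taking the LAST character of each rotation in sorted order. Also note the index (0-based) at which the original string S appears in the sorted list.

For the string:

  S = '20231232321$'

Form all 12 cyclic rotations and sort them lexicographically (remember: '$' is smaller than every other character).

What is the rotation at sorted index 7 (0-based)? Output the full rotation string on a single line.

All 12 rotations (rotation i = S[i:]+S[:i]):
  rot[0] = 20231232321$
  rot[1] = 0231232321$2
  rot[2] = 231232321$20
  rot[3] = 31232321$202
  rot[4] = 1232321$2023
  rot[5] = 232321$20231
  rot[6] = 32321$202312
  rot[7] = 2321$2023123
  rot[8] = 321$20231232
  rot[9] = 21$202312323
  rot[10] = 1$2023123232
  rot[11] = $20231232321
Sorted (with $ < everything):
  sorted[0] = $20231232321
  sorted[1] = 0231232321$2
  sorted[2] = 1$2023123232
  sorted[3] = 1232321$2023
  sorted[4] = 20231232321$
  sorted[5] = 21$202312323
  sorted[6] = 231232321$20
  sorted[7] = 2321$2023123
  sorted[8] = 232321$20231
  sorted[9] = 31232321$202
  sorted[10] = 321$20231232
  sorted[11] = 32321$202312
sorted[7] = 2321$2023123

Answer: 2321$2023123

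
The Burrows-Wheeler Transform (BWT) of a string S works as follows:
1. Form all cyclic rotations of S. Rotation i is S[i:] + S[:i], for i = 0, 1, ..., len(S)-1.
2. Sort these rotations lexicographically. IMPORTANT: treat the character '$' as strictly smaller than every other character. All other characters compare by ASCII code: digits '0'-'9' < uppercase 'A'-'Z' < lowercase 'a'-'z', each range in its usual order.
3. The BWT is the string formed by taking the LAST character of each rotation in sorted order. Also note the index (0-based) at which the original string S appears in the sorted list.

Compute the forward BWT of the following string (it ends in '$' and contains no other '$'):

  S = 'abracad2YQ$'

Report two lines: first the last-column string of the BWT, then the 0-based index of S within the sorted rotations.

Answer: QdY2$rcaaab
4

Derivation:
All 11 rotations (rotation i = S[i:]+S[:i]):
  rot[0] = abracad2YQ$
  rot[1] = bracad2YQ$a
  rot[2] = racad2YQ$ab
  rot[3] = acad2YQ$abr
  rot[4] = cad2YQ$abra
  rot[5] = ad2YQ$abrac
  rot[6] = d2YQ$abraca
  rot[7] = 2YQ$abracad
  rot[8] = YQ$abracad2
  rot[9] = Q$abracad2Y
  rot[10] = $abracad2YQ
Sorted (with $ < everything):
  sorted[0] = $abracad2YQ  (last char: 'Q')
  sorted[1] = 2YQ$abracad  (last char: 'd')
  sorted[2] = Q$abracad2Y  (last char: 'Y')
  sorted[3] = YQ$abracad2  (last char: '2')
  sorted[4] = abracad2YQ$  (last char: '$')
  sorted[5] = acad2YQ$abr  (last char: 'r')
  sorted[6] = ad2YQ$abrac  (last char: 'c')
  sorted[7] = bracad2YQ$a  (last char: 'a')
  sorted[8] = cad2YQ$abra  (last char: 'a')
  sorted[9] = d2YQ$abraca  (last char: 'a')
  sorted[10] = racad2YQ$ab  (last char: 'b')
Last column: QdY2$rcaaab
Original string S is at sorted index 4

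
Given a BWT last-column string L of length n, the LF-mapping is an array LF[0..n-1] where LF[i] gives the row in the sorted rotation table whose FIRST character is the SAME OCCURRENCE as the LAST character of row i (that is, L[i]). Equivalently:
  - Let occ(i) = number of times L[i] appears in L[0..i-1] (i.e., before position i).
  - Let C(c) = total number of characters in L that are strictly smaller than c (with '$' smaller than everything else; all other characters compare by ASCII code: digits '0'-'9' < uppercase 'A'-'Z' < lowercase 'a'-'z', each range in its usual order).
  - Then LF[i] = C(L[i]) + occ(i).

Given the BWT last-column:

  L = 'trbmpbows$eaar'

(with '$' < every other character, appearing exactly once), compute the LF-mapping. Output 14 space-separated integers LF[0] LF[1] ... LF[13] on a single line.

Char counts: '$':1, 'a':2, 'b':2, 'e':1, 'm':1, 'o':1, 'p':1, 'r':2, 's':1, 't':1, 'w':1
C (first-col start): C('$')=0, C('a')=1, C('b')=3, C('e')=5, C('m')=6, C('o')=7, C('p')=8, C('r')=9, C('s')=11, C('t')=12, C('w')=13
L[0]='t': occ=0, LF[0]=C('t')+0=12+0=12
L[1]='r': occ=0, LF[1]=C('r')+0=9+0=9
L[2]='b': occ=0, LF[2]=C('b')+0=3+0=3
L[3]='m': occ=0, LF[3]=C('m')+0=6+0=6
L[4]='p': occ=0, LF[4]=C('p')+0=8+0=8
L[5]='b': occ=1, LF[5]=C('b')+1=3+1=4
L[6]='o': occ=0, LF[6]=C('o')+0=7+0=7
L[7]='w': occ=0, LF[7]=C('w')+0=13+0=13
L[8]='s': occ=0, LF[8]=C('s')+0=11+0=11
L[9]='$': occ=0, LF[9]=C('$')+0=0+0=0
L[10]='e': occ=0, LF[10]=C('e')+0=5+0=5
L[11]='a': occ=0, LF[11]=C('a')+0=1+0=1
L[12]='a': occ=1, LF[12]=C('a')+1=1+1=2
L[13]='r': occ=1, LF[13]=C('r')+1=9+1=10

Answer: 12 9 3 6 8 4 7 13 11 0 5 1 2 10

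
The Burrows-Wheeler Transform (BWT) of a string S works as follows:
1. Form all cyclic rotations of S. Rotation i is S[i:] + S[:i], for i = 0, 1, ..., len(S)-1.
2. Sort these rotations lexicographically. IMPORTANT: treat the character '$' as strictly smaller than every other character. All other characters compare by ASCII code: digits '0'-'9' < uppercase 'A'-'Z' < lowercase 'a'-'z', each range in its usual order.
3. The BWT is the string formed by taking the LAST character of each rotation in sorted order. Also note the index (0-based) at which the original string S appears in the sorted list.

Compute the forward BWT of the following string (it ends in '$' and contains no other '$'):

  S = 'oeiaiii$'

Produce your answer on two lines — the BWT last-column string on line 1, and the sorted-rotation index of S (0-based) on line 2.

All 8 rotations (rotation i = S[i:]+S[:i]):
  rot[0] = oeiaiii$
  rot[1] = eiaiii$o
  rot[2] = iaiii$oe
  rot[3] = aiii$oei
  rot[4] = iii$oeia
  rot[5] = ii$oeiai
  rot[6] = i$oeiaii
  rot[7] = $oeiaiii
Sorted (with $ < everything):
  sorted[0] = $oeiaiii  (last char: 'i')
  sorted[1] = aiii$oei  (last char: 'i')
  sorted[2] = eiaiii$o  (last char: 'o')
  sorted[3] = i$oeiaii  (last char: 'i')
  sorted[4] = iaiii$oe  (last char: 'e')
  sorted[5] = ii$oeiai  (last char: 'i')
  sorted[6] = iii$oeia  (last char: 'a')
  sorted[7] = oeiaiii$  (last char: '$')
Last column: iioieia$
Original string S is at sorted index 7

Answer: iioieia$
7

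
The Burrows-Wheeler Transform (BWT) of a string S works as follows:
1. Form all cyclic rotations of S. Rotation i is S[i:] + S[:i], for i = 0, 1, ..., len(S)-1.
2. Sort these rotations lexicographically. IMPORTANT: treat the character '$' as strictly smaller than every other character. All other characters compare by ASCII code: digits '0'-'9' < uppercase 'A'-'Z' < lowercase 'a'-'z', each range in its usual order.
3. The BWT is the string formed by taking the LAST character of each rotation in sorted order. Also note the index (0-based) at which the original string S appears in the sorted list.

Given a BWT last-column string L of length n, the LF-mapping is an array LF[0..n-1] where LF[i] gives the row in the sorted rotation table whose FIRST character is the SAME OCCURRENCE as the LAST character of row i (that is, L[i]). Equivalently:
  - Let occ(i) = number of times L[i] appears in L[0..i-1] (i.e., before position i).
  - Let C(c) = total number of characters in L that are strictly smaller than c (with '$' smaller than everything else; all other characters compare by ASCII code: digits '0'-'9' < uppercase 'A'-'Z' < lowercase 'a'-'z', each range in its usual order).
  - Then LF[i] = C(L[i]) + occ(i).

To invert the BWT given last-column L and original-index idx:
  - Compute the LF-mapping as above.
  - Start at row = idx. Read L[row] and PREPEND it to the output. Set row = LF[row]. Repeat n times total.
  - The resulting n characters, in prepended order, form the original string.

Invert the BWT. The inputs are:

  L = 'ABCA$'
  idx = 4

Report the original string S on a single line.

LF mapping: 1 3 4 2 0
Walk LF starting at row 4, prepending L[row]:
  step 1: row=4, L[4]='$', prepend. Next row=LF[4]=0
  step 2: row=0, L[0]='A', prepend. Next row=LF[0]=1
  step 3: row=1, L[1]='B', prepend. Next row=LF[1]=3
  step 4: row=3, L[3]='A', prepend. Next row=LF[3]=2
  step 5: row=2, L[2]='C', prepend. Next row=LF[2]=4
Reversed output: CABA$

Answer: CABA$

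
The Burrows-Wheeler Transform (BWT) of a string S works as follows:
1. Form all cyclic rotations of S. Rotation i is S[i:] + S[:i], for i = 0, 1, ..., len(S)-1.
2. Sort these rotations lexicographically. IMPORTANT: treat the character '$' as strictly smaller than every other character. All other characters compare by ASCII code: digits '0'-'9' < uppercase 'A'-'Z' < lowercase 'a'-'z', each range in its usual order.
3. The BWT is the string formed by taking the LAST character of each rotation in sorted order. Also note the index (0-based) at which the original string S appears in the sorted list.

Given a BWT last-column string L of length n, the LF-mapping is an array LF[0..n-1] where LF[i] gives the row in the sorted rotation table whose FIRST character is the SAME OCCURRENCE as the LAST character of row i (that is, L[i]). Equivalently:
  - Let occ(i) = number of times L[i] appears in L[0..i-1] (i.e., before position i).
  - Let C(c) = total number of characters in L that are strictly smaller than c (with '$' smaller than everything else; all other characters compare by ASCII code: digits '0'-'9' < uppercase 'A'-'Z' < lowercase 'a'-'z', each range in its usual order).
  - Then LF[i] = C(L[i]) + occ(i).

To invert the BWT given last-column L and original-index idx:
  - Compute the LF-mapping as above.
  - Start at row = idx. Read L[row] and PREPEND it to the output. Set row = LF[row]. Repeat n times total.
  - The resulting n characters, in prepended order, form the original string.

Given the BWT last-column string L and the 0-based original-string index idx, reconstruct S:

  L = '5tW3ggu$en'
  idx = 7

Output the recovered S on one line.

Answer: nugget3W5$

Derivation:
LF mapping: 2 8 3 1 5 6 9 0 4 7
Walk LF starting at row 7, prepending L[row]:
  step 1: row=7, L[7]='$', prepend. Next row=LF[7]=0
  step 2: row=0, L[0]='5', prepend. Next row=LF[0]=2
  step 3: row=2, L[2]='W', prepend. Next row=LF[2]=3
  step 4: row=3, L[3]='3', prepend. Next row=LF[3]=1
  step 5: row=1, L[1]='t', prepend. Next row=LF[1]=8
  step 6: row=8, L[8]='e', prepend. Next row=LF[8]=4
  step 7: row=4, L[4]='g', prepend. Next row=LF[4]=5
  step 8: row=5, L[5]='g', prepend. Next row=LF[5]=6
  step 9: row=6, L[6]='u', prepend. Next row=LF[6]=9
  step 10: row=9, L[9]='n', prepend. Next row=LF[9]=7
Reversed output: nugget3W5$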